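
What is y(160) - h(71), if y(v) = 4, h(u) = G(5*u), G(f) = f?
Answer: -351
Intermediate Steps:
h(u) = 5*u
y(160) - h(71) = 4 - 5*71 = 4 - 1*355 = 4 - 355 = -351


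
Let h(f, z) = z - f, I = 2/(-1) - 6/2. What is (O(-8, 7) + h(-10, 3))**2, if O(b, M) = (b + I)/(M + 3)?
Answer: 13689/100 ≈ 136.89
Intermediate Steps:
I = -5 (I = 2*(-1) - 6*1/2 = -2 - 3 = -5)
O(b, M) = (-5 + b)/(3 + M) (O(b, M) = (b - 5)/(M + 3) = (-5 + b)/(3 + M))
(O(-8, 7) + h(-10, 3))**2 = ((-5 - 8)/(3 + 7) + (3 - 1*(-10)))**2 = (-13/10 + (3 + 10))**2 = ((1/10)*(-13) + 13)**2 = (-13/10 + 13)**2 = (117/10)**2 = 13689/100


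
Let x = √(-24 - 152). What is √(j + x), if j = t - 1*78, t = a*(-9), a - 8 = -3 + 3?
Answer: √(-150 + 4*I*√11) ≈ 0.54107 + 12.259*I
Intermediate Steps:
a = 8 (a = 8 + (-3 + 3) = 8 + 0 = 8)
t = -72 (t = 8*(-9) = -72)
j = -150 (j = -72 - 1*78 = -72 - 78 = -150)
x = 4*I*√11 (x = √(-176) = 4*I*√11 ≈ 13.266*I)
√(j + x) = √(-150 + 4*I*√11)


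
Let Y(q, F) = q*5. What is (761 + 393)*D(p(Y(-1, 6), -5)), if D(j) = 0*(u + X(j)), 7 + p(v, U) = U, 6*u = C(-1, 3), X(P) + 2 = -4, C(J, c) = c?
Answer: 0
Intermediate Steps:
Y(q, F) = 5*q
X(P) = -6 (X(P) = -2 - 4 = -6)
u = 1/2 (u = (1/6)*3 = 1/2 ≈ 0.50000)
p(v, U) = -7 + U
D(j) = 0 (D(j) = 0*(1/2 - 6) = 0*(-11/2) = 0)
(761 + 393)*D(p(Y(-1, 6), -5)) = (761 + 393)*0 = 1154*0 = 0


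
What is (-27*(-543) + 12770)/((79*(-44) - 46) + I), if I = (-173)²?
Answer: 27431/26407 ≈ 1.0388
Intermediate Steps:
I = 29929
(-27*(-543) + 12770)/((79*(-44) - 46) + I) = (-27*(-543) + 12770)/((79*(-44) - 46) + 29929) = (14661 + 12770)/((-3476 - 46) + 29929) = 27431/(-3522 + 29929) = 27431/26407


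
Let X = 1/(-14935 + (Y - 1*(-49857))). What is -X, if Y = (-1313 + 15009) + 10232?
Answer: -1/58850 ≈ -1.6992e-5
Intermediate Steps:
Y = 23928 (Y = 13696 + 10232 = 23928)
X = 1/58850 (X = 1/(-14935 + (23928 - 1*(-49857))) = 1/(-14935 + (23928 + 49857)) = 1/(-14935 + 73785) = 1/58850 ≈ 1.6992e-5)
-X = -1*1/58850 = -1/58850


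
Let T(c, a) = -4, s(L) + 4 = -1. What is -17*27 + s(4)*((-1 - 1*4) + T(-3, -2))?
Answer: -414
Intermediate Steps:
s(L) = -5 (s(L) = -4 - 1 = -5)
-17*27 + s(4)*((-1 - 1*4) + T(-3, -2)) = -17*27 - 5*((-1 - 1*4) - 4) = -459 - 5*((-1 - 4) - 4) = -459 - 5*(-5 - 4) = -459 - 5*(-9) = -459 + 45 = -414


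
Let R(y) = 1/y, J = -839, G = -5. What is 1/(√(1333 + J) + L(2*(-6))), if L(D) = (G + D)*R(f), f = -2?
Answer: -34/1687 + 4*√494/1687 ≈ 0.032546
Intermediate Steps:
R(y) = 1/y
L(D) = 5/2 - D/2 (L(D) = (-5 + D)/(-2) = (-5 + D)*(-½) = 5/2 - D/2)
1/(√(1333 + J) + L(2*(-6))) = 1/(√(1333 - 839) + (5/2 - (-6))) = 1/(√494 + (5/2 - ½*(-12))) = 1/(√494 + (5/2 + 6)) = 1/(√494 + 17/2) = 1/(17/2 + √494)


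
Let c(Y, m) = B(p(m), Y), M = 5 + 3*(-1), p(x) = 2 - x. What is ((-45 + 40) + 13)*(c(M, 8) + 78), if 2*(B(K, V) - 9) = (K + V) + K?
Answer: 656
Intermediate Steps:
M = 2 (M = 5 - 3 = 2)
B(K, V) = 9 + K + V/2 (B(K, V) = 9 + ((K + V) + K)/2 = 9 + (V + 2*K)/2 = 9 + (K + V/2) = 9 + K + V/2)
c(Y, m) = 11 + Y/2 - m (c(Y, m) = 9 + (2 - m) + Y/2 = 11 + Y/2 - m)
((-45 + 40) + 13)*(c(M, 8) + 78) = ((-45 + 40) + 13)*((11 + (1/2)*2 - 1*8) + 78) = (-5 + 13)*((11 + 1 - 8) + 78) = 8*(4 + 78) = 8*82 = 656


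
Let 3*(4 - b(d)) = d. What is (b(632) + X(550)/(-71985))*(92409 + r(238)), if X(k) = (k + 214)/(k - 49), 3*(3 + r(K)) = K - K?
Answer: -229577398706528/12021495 ≈ -1.9097e+7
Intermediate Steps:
b(d) = 4 - d/3
r(K) = -3 (r(K) = -3 + (K - K)/3 = -3 + (⅓)*0 = -3 + 0 = -3)
X(k) = (214 + k)/(-49 + k)
(b(632) + X(550)/(-71985))*(92409 + r(238)) = ((4 - ⅓*632) + ((214 + 550)/(-49 + 550))/(-71985))*(92409 - 3) = ((4 - 632/3) + (764/501)*(-1/71985))*92406 = (-620/3 + ((1/501)*764)*(-1/71985))*92406 = (-620/3 + (764/501)*(-1/71985))*92406 = (-620/3 - 764/36064485)*92406 = -7453327664/36064485*92406 = -229577398706528/12021495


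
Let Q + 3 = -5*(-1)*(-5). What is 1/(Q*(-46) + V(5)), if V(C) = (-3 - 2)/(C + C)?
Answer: 2/2575 ≈ 0.00077670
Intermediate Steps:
Q = -28 (Q = -3 - 5*(-1)*(-5) = -3 + 5*(-5) = -3 - 25 = -28)
V(C) = -5/(2*C) (V(C) = -5*1/(2*C) = -5/(2*C))
1/(Q*(-46) + V(5)) = 1/(-28*(-46) - 5/2/5) = 1/(1288 - 5/2*⅕) = 1/(1288 - ½) = 1/(2575/2) = 2/2575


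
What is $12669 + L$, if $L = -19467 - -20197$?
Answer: $13399$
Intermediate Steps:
$L = 730$ ($L = -19467 + 20197 = 730$)
$12669 + L = 12669 + 730 = 13399$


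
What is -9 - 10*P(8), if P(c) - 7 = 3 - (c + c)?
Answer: 51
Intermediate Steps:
P(c) = 10 - 2*c (P(c) = 7 + (3 - (c + c)) = 7 + (3 - 2*c) = 10 - 2*c)
-9 - 10*P(8) = -9 - 10*(10 - 2*8) = -9 - 10*(10 - 16) = -9 - 10*(-6) = -9 + 60 = 51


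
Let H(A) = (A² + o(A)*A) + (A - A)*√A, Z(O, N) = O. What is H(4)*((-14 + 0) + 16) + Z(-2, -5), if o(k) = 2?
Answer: 46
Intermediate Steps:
H(A) = A² + 2*A (H(A) = (A² + 2*A) + (A - A)*√A = (A² + 2*A) + 0*√A = (A² + 2*A) + 0 = A² + 2*A)
H(4)*((-14 + 0) + 16) + Z(-2, -5) = (4*(2 + 4))*((-14 + 0) + 16) - 2 = (4*6)*(-14 + 16) - 2 = 24*2 - 2 = 48 - 2 = 46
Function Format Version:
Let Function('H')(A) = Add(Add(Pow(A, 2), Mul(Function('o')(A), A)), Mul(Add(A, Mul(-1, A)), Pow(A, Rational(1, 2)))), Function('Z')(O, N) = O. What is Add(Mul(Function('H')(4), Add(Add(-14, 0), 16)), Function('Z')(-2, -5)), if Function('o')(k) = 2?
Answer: 46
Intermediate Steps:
Function('H')(A) = Add(Pow(A, 2), Mul(2, A)) (Function('H')(A) = Add(Add(Pow(A, 2), Mul(2, A)), Mul(Add(A, Mul(-1, A)), Pow(A, Rational(1, 2)))) = Add(Add(Pow(A, 2), Mul(2, A)), Mul(0, Pow(A, Rational(1, 2)))) = Add(Add(Pow(A, 2), Mul(2, A)), 0) = Add(Pow(A, 2), Mul(2, A)))
Add(Mul(Function('H')(4), Add(Add(-14, 0), 16)), Function('Z')(-2, -5)) = Add(Mul(Mul(4, Add(2, 4)), Add(Add(-14, 0), 16)), -2) = Add(Mul(Mul(4, 6), Add(-14, 16)), -2) = Add(Mul(24, 2), -2) = Add(48, -2) = 46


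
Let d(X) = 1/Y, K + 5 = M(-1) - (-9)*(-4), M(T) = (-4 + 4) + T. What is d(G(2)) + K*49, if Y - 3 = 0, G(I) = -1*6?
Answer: -6173/3 ≈ -2057.7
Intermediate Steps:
G(I) = -6
M(T) = T (M(T) = 0 + T = T)
Y = 3 (Y = 3 + 0 = 3)
K = -42 (K = -5 + (-1 - (-9)*(-4)) = -5 + (-1 - 1*36) = -5 + (-1 - 36) = -5 - 37 = -42)
d(X) = ⅓ (d(X) = 1/3 = ⅓)
d(G(2)) + K*49 = ⅓ - 42*49 = ⅓ - 2058 = -6173/3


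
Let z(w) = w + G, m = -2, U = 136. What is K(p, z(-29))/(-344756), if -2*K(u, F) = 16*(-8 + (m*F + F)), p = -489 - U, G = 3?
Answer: 36/86189 ≈ 0.00041769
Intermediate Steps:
p = -625 (p = -489 - 1*136 = -489 - 136 = -625)
z(w) = 3 + w (z(w) = w + 3 = 3 + w)
K(u, F) = 64 + 8*F (K(u, F) = -8*(-8 + (-2*F + F)) = -8*(-8 - F) = -(-128 - 16*F)/2 = 64 + 8*F)
K(p, z(-29))/(-344756) = (64 + 8*(3 - 29))/(-344756) = (64 + 8*(-26))*(-1/344756) = (64 - 208)*(-1/344756) = -144*(-1/344756) = 36/86189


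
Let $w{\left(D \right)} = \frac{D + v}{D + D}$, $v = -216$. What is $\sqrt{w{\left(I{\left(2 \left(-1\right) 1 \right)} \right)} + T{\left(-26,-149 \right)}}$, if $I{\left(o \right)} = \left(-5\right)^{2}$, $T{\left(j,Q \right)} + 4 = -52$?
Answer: $\frac{i \sqrt{5982}}{10} \approx 7.7343 i$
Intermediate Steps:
$T{\left(j,Q \right)} = -56$ ($T{\left(j,Q \right)} = -4 - 52 = -56$)
$I{\left(o \right)} = 25$
$w{\left(D \right)} = \frac{-216 + D}{2 D}$ ($w{\left(D \right)} = \frac{D - 216}{D + D} = \frac{-216 + D}{2 D}$)
$\sqrt{w{\left(I{\left(2 \left(-1\right) 1 \right)} \right)} + T{\left(-26,-149 \right)}} = \sqrt{\frac{-216 + 25}{2 \cdot 25} - 56} = \sqrt{\frac{1}{2} \cdot \frac{1}{25} \left(-191\right) - 56} = \sqrt{- \frac{191}{50} - 56} = \sqrt{- \frac{2991}{50}} = \frac{i \sqrt{5982}}{10}$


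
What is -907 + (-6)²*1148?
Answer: 40421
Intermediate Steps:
-907 + (-6)²*1148 = -907 + 36*1148 = -907 + 41328 = 40421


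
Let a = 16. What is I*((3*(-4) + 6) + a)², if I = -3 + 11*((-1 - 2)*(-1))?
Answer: 3000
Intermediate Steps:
I = 30 (I = -3 + 11*(-3*(-1)) = -3 + 11*3 = -3 + 33 = 30)
I*((3*(-4) + 6) + a)² = 30*((3*(-4) + 6) + 16)² = 30*((-12 + 6) + 16)² = 30*(-6 + 16)² = 30*10² = 30*100 = 3000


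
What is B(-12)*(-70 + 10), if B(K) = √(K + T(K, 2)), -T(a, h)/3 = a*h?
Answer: -120*√15 ≈ -464.76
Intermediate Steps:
T(a, h) = -3*a*h
B(K) = √5*√(-K) (B(K) = √(K - 3*K*2) = √(K - 6*K) = √(-5*K) = √5*√(-K))
B(-12)*(-70 + 10) = (√5*√(-1*(-12)))*(-70 + 10) = (√5*√12)*(-60) = (√5*(2*√3))*(-60) = (2*√15)*(-60) = -120*√15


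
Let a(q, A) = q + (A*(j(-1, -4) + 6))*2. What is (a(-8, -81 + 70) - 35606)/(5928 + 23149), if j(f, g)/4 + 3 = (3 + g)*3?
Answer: -35218/29077 ≈ -1.2112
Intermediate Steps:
j(f, g) = 24 + 12*g (j(f, g) = -12 + 4*((3 + g)*3) = -12 + 4*(9 + 3*g) = -12 + (36 + 12*g) = 24 + 12*g)
a(q, A) = q - 36*A (a(q, A) = q + (A*((24 + 12*(-4)) + 6))*2 = q + (A*((24 - 48) + 6))*2 = q + (A*(-24 + 6))*2 = q + (A*(-18))*2 = q - 18*A*2 = q - 36*A)
(a(-8, -81 + 70) - 35606)/(5928 + 23149) = ((-8 - 36*(-81 + 70)) - 35606)/(5928 + 23149) = ((-8 - 36*(-11)) - 35606)/29077 = ((-8 + 396) - 35606)*(1/29077) = (388 - 35606)*(1/29077) = -35218*1/29077 = -35218/29077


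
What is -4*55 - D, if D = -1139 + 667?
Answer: 252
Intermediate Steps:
D = -472
-4*55 - D = -4*55 - 1*(-472) = -220 + 472 = 252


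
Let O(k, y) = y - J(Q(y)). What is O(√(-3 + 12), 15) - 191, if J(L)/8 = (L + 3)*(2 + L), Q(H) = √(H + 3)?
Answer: -368 - 120*√2 ≈ -537.71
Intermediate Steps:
Q(H) = √(3 + H)
J(L) = 8*(2 + L)*(3 + L) (J(L) = 8*((L + 3)*(2 + L)) = 8*((3 + L)*(2 + L)) = 8*((2 + L)*(3 + L)) = 8*(2 + L)*(3 + L))
O(k, y) = -72 - 40*√(3 + y) - 7*y (O(k, y) = y - (48 + 8*(√(3 + y))² + 40*√(3 + y)) = y - (48 + 8*(3 + y) + 40*√(3 + y)) = y - (48 + (24 + 8*y) + 40*√(3 + y)) = y - (72 + 8*y + 40*√(3 + y)) = y + (-72 - 40*√(3 + y) - 8*y) = -72 - 40*√(3 + y) - 7*y)
O(√(-3 + 12), 15) - 191 = (-72 - 40*√(3 + 15) - 7*15) - 191 = (-72 - 120*√2 - 105) - 191 = (-177 - 120*√2) - 191 = -368 - 120*√2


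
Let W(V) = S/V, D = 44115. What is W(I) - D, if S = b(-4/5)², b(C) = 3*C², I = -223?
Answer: -6148530429/139375 ≈ -44115.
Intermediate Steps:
S = 2304/625 (S = (3*(-4/5)²)² = (3*(-4*⅕)²)² = (3*(-⅘)²)² = (3*(16/25))² = (48/25)² = 2304/625 ≈ 3.6864)
W(V) = 2304/(625*V)
W(I) - D = (2304/625)/(-223) - 1*44115 = (2304/625)*(-1/223) - 44115 = -2304/139375 - 44115 = -6148530429/139375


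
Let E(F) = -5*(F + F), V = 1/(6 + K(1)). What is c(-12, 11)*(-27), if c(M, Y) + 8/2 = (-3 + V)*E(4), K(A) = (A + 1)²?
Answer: -3024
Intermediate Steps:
K(A) = (1 + A)²
V = ⅒ (V = 1/(6 + (1 + 1)²) = 1/(6 + 2²) = 1/(6 + 4) = 1/10 = ⅒ ≈ 0.10000)
E(F) = -10*F
c(M, Y) = 112 (c(M, Y) = -4 + (-3 + ⅒)*(-10*4) = -4 - 29/10*(-40) = -4 + 116 = 112)
c(-12, 11)*(-27) = 112*(-27) = -3024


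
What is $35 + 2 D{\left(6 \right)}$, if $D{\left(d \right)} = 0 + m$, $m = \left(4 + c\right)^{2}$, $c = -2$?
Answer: $43$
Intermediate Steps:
$m = 4$ ($m = \left(4 - 2\right)^{2} = 2^{2} = 4$)
$D{\left(d \right)} = 4$ ($D{\left(d \right)} = 0 + 4 = 4$)
$35 + 2 D{\left(6 \right)} = 35 + 2 \cdot 4 = 35 + 8 = 43$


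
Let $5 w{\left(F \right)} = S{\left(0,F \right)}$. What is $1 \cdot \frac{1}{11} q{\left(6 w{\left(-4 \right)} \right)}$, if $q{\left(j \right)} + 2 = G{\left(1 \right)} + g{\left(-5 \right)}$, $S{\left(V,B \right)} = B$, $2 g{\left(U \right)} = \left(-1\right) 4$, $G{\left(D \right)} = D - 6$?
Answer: $- \frac{9}{11} \approx -0.81818$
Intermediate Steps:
$G{\left(D \right)} = -6 + D$ ($G{\left(D \right)} = D - 6 = -6 + D$)
$g{\left(U \right)} = -2$ ($g{\left(U \right)} = \frac{\left(-1\right) 4}{2} = \frac{1}{2} \left(-4\right) = -2$)
$w{\left(F \right)} = \frac{F}{5}$
$q{\left(j \right)} = -9$ ($q{\left(j \right)} = -2 + \left(\left(-6 + 1\right) - 2\right) = -2 - 7 = -9$)
$1 \cdot \frac{1}{11} q{\left(6 w{\left(-4 \right)} \right)} = 1 \cdot \frac{1}{11} \left(-9\right) = \frac{1}{11} \left(-9\right) = - \frac{9}{11}$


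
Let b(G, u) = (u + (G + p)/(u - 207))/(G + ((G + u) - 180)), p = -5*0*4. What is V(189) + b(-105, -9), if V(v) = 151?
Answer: 4338541/28728 ≈ 151.02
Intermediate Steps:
p = 0 (p = 0*4 = 0)
b(G, u) = (u + G/(-207 + u))/(-180 + u + 2*G) (b(G, u) = (u + (G + 0)/(u - 207))/(G + ((G + u) - 180)) = (u + G/(-207 + u))/(G + (-180 + G + u)) = (u + G/(-207 + u))/(-180 + u + 2*G))
V(189) + b(-105, -9) = 151 + (-105 + (-9)**2 - 207*(-9))/(37260 + (-9)**2 - 414*(-105) - 387*(-9) + 2*(-105)*(-9)) = 151 + (-105 + 81 + 1863)/(37260 + 81 + 43470 + 3483 + 1890) = 151 + 1839/86184 = 151 + (1/86184)*1839 = 151 + 613/28728 = 4338541/28728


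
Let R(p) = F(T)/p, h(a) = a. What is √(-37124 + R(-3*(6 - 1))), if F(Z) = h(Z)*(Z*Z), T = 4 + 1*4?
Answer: 2*I*√2090145/15 ≈ 192.76*I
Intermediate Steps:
T = 8 (T = 4 + 4 = 8)
F(Z) = Z³ (F(Z) = Z*(Z*Z) = Z*Z² = Z³)
R(p) = 512/p (R(p) = 8³/p = 512/p)
√(-37124 + R(-3*(6 - 1))) = √(-37124 + 512/((-3*(6 - 1)))) = √(-37124 + 512/((-3*5))) = √(-37124 + 512/(-15)) = √(-37124 + 512*(-1/15)) = √(-37124 - 512/15) = √(-557372/15) = 2*I*√2090145/15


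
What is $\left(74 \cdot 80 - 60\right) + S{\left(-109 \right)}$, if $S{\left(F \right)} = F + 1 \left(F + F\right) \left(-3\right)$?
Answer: $6405$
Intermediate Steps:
$S{\left(F \right)} = - 5 F$ ($S{\left(F \right)} = F + 1 \cdot 2 F \left(-3\right) = F + 2 F \left(-3\right) = F - 6 F = - 5 F$)
$\left(74 \cdot 80 - 60\right) + S{\left(-109 \right)} = \left(74 \cdot 80 - 60\right) - -545 = \left(5920 - 60\right) + 545 = 5860 + 545 = 6405$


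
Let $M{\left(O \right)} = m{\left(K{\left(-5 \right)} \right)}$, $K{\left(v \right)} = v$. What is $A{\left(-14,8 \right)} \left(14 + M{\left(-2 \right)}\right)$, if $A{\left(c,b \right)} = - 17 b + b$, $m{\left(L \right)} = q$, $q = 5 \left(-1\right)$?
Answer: $-1152$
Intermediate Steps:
$q = -5$
$m{\left(L \right)} = -5$
$M{\left(O \right)} = -5$
$A{\left(c,b \right)} = - 16 b$
$A{\left(-14,8 \right)} \left(14 + M{\left(-2 \right)}\right) = \left(-16\right) 8 \left(14 - 5\right) = \left(-128\right) 9 = -1152$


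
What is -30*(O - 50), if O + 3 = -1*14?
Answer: 2010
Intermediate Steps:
O = -17 (O = -3 - 1*14 = -3 - 14 = -17)
-30*(O - 50) = -30*(-17 - 50) = -30*(-67) = 2010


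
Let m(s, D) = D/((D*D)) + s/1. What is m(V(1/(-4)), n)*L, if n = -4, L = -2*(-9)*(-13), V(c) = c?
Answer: 117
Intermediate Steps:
L = -234 (L = 18*(-13) = -234)
m(s, D) = s + 1/D (m(s, D) = D/(D²) + s*1 = D/D² + s = 1/D + s = s + 1/D)
m(V(1/(-4)), n)*L = (1/(-4) + 1/(-4))*(-234) = (1*(-¼) - ¼)*(-234) = (-¼ - ¼)*(-234) = -½*(-234) = 117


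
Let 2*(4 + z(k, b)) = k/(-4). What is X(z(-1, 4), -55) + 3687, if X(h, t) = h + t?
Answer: 29025/8 ≈ 3628.1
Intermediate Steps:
z(k, b) = -4 - k/8 (z(k, b) = -4 + (k/(-4))/2 = -4 + (k*(-¼))/2 = -4 + (-k/4)/2 = -4 - k/8)
X(z(-1, 4), -55) + 3687 = ((-4 - ⅛*(-1)) - 55) + 3687 = ((-4 + ⅛) - 55) + 3687 = (-31/8 - 55) + 3687 = -471/8 + 3687 = 29025/8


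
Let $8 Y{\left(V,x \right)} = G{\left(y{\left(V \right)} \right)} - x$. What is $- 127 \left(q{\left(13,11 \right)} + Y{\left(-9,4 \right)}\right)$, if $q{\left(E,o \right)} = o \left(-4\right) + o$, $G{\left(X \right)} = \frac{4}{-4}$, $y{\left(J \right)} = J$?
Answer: $\frac{34163}{8} \approx 4270.4$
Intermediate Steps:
$G{\left(X \right)} = -1$ ($G{\left(X \right)} = 4 \left(- \frac{1}{4}\right) = -1$)
$q{\left(E,o \right)} = - 3 o$ ($q{\left(E,o \right)} = - 4 o + o = - 3 o$)
$Y{\left(V,x \right)} = - \frac{1}{8} - \frac{x}{8}$ ($Y{\left(V,x \right)} = \frac{-1 - x}{8} = - \frac{1}{8} - \frac{x}{8}$)
$- 127 \left(q{\left(13,11 \right)} + Y{\left(-9,4 \right)}\right) = - 127 \left(\left(-3\right) 11 - \frac{5}{8}\right) = - 127 \left(-33 - \frac{5}{8}\right) = \left(-127\right) \left(- \frac{269}{8}\right) = \frac{34163}{8}$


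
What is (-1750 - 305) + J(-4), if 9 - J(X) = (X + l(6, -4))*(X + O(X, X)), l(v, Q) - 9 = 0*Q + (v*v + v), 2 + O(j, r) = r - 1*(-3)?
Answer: -1717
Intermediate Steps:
O(j, r) = 1 + r (O(j, r) = -2 + (r - 1*(-3)) = -2 + (r + 3) = -2 + (3 + r) = 1 + r)
l(v, Q) = 9 + v + v**2 (l(v, Q) = 9 + (0*Q + (v*v + v)) = 9 + (0 + (v**2 + v)) = 9 + (0 + (v + v**2)) = 9 + (v + v**2) = 9 + v + v**2)
J(X) = 9 - (1 + 2*X)*(51 + X) (J(X) = 9 - (X + (9 + 6 + 6**2))*(X + (1 + X)) = 9 - (X + (9 + 6 + 36))*(1 + 2*X) = 9 - (X + 51)*(1 + 2*X) = 9 - (51 + X)*(1 + 2*X) = 9 - (1 + 2*X)*(51 + X))
(-1750 - 305) + J(-4) = (-1750 - 305) + (-42 - 103*(-4) - 2*(-4)**2) = -2055 + (-42 + 412 - 2*16) = -2055 + (-42 + 412 - 32) = -2055 + 338 = -1717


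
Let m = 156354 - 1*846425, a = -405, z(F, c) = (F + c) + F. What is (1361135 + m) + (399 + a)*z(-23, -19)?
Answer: 671454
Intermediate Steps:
z(F, c) = c + 2*F
m = -690071 (m = 156354 - 846425 = -690071)
(1361135 + m) + (399 + a)*z(-23, -19) = (1361135 - 690071) + (399 - 405)*(-19 + 2*(-23)) = 671064 - 6*(-19 - 46) = 671064 - 6*(-65) = 671064 + 390 = 671454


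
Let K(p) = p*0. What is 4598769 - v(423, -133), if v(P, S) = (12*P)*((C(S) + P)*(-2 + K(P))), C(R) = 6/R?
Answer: 1182716733/133 ≈ 8.8926e+6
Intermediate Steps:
K(p) = 0
v(P, S) = 12*P*(-12/S - 2*P) (v(P, S) = (12*P)*((6/S + P)*(-2 + 0)) = (12*P)*((P + 6/S)*(-2)) = (12*P)*(-12/S - 2*P) = 12*P*(-12/S - 2*P))
4598769 - v(423, -133) = 4598769 - (-24)*423*(6 + 423*(-133))/(-133) = 4598769 - (-24)*423*(-1)*(6 - 56259)/133 = 4598769 - (-24)*423*(-1)*(-56253)/133 = 4598769 - 1*(-571080456/133) = 4598769 + 571080456/133 = 1182716733/133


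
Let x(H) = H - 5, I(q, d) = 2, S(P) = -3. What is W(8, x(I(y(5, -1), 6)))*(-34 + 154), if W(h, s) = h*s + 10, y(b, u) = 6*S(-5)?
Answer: -1680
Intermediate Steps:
y(b, u) = -18 (y(b, u) = 6*(-3) = -18)
x(H) = -5 + H
W(h, s) = 10 + h*s
W(8, x(I(y(5, -1), 6)))*(-34 + 154) = (10 + 8*(-5 + 2))*(-34 + 154) = (10 + 8*(-3))*120 = (10 - 24)*120 = -14*120 = -1680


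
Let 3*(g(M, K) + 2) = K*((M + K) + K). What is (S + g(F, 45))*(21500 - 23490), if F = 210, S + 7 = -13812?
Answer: 18548790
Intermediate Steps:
S = -13819 (S = -7 - 13812 = -13819)
g(M, K) = -2 + K*(M + 2*K)/3 (g(M, K) = -2 + (K*((M + K) + K))/3 = -2 + (K*((K + M) + K))/3 = -2 + (K*(M + 2*K))/3 = -2 + K*(M + 2*K)/3)
(S + g(F, 45))*(21500 - 23490) = (-13819 + (-2 + (⅔)*45² + (⅓)*45*210))*(21500 - 23490) = (-13819 + (-2 + (⅔)*2025 + 3150))*(-1990) = (-13819 + (-2 + 1350 + 3150))*(-1990) = (-13819 + 4498)*(-1990) = -9321*(-1990) = 18548790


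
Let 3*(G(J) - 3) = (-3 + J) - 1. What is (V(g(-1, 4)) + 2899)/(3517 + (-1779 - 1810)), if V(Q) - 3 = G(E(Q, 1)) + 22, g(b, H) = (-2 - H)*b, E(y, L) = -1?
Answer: -1097/27 ≈ -40.630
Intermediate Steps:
G(J) = 5/3 + J/3 (G(J) = 3 + ((-3 + J) - 1)/3 = 3 + (-4 + J)/3 = 3 + (-4/3 + J/3) = 5/3 + J/3)
g(b, H) = b*(-2 - H)
V(Q) = 79/3 (V(Q) = 3 + ((5/3 + (1/3)*(-1)) + 22) = 3 + ((5/3 - 1/3) + 22) = 3 + (4/3 + 22) = 3 + 70/3 = 79/3)
(V(g(-1, 4)) + 2899)/(3517 + (-1779 - 1810)) = (79/3 + 2899)/(3517 + (-1779 - 1810)) = 8776/(3*(3517 - 3589)) = (8776/3)/(-72) = (8776/3)*(-1/72) = -1097/27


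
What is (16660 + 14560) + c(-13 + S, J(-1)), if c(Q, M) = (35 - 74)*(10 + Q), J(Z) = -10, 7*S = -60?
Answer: 221699/7 ≈ 31671.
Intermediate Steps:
S = -60/7 (S = (⅐)*(-60) = -60/7 ≈ -8.5714)
c(Q, M) = -390 - 39*Q (c(Q, M) = -39*(10 + Q) = -390 - 39*Q)
(16660 + 14560) + c(-13 + S, J(-1)) = (16660 + 14560) + (-390 - 39*(-13 - 60/7)) = 31220 + (-390 - 39*(-151/7)) = 31220 + (-390 + 5889/7) = 31220 + 3159/7 = 221699/7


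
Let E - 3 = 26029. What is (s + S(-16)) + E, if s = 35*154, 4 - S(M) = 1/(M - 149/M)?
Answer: 3362598/107 ≈ 31426.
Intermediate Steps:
E = 26032 (E = 3 + 26029 = 26032)
S(M) = 4 - 1/(M - 149/M)
s = 5390
(s + S(-16)) + E = (5390 + (-596 - 1*(-16) + 4*(-16)**2)/(-149 + (-16)**2)) + 26032 = (5390 + (-596 + 16 + 4*256)/(-149 + 256)) + 26032 = (5390 + (-596 + 16 + 1024)/107) + 26032 = (5390 + (1/107)*444) + 26032 = (5390 + 444/107) + 26032 = 577174/107 + 26032 = 3362598/107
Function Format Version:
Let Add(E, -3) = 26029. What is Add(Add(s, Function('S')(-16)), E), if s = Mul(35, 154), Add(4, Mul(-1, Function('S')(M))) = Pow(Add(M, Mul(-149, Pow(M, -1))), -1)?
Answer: Rational(3362598, 107) ≈ 31426.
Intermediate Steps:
E = 26032 (E = Add(3, 26029) = 26032)
Function('S')(M) = Add(4, Mul(-1, Pow(Add(M, Mul(-149, Pow(M, -1))), -1)))
s = 5390
Add(Add(s, Function('S')(-16)), E) = Add(Add(5390, Mul(Pow(Add(-149, Pow(-16, 2)), -1), Add(-596, Mul(-1, -16), Mul(4, Pow(-16, 2))))), 26032) = Add(Add(5390, Mul(Pow(Add(-149, 256), -1), Add(-596, 16, Mul(4, 256)))), 26032) = Add(Add(5390, Mul(Pow(107, -1), Add(-596, 16, 1024))), 26032) = Add(Add(5390, Mul(Rational(1, 107), 444)), 26032) = Add(Add(5390, Rational(444, 107)), 26032) = Add(Rational(577174, 107), 26032) = Rational(3362598, 107)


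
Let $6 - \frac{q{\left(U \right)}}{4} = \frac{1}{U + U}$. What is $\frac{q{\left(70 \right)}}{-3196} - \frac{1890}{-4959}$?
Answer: $\frac{23028311}{61634860} \approx 0.37362$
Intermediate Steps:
$q{\left(U \right)} = 24 - \frac{2}{U}$ ($q{\left(U \right)} = 24 - \frac{4}{U + U} = 24 - \frac{4}{2 U} = 24 - 4 \frac{1}{2 U} = 24 - \frac{2}{U}$)
$\frac{q{\left(70 \right)}}{-3196} - \frac{1890}{-4959} = \frac{24 - \frac{2}{70}}{-3196} - \frac{1890}{-4959} = \left(24 - \frac{1}{35}\right) \left(- \frac{1}{3196}\right) - - \frac{210}{551} = \left(24 - \frac{1}{35}\right) \left(- \frac{1}{3196}\right) + \frac{210}{551} = \frac{839}{35} \left(- \frac{1}{3196}\right) + \frac{210}{551} = - \frac{839}{111860} + \frac{210}{551} = \frac{23028311}{61634860}$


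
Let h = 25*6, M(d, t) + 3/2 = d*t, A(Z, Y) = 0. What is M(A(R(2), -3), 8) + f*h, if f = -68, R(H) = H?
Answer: -20403/2 ≈ -10202.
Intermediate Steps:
M(d, t) = -3/2 + d*t
h = 150
M(A(R(2), -3), 8) + f*h = (-3/2 + 0*8) - 68*150 = (-3/2 + 0) - 10200 = -3/2 - 10200 = -20403/2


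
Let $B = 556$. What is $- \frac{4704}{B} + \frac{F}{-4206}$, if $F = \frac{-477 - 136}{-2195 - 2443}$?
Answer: $- \frac{22940820535}{2711532492} \approx -8.4605$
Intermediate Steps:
$F = \frac{613}{4638}$ ($F = - \frac{613}{-4638} = \left(-613\right) \left(- \frac{1}{4638}\right) = \frac{613}{4638} \approx 0.13217$)
$- \frac{4704}{B} + \frac{F}{-4206} = - \frac{4704}{556} + \frac{613}{4638 \left(-4206\right)} = \left(-4704\right) \frac{1}{556} + \frac{613}{4638} \left(- \frac{1}{4206}\right) = - \frac{1176}{139} - \frac{613}{19507428} = - \frac{22940820535}{2711532492}$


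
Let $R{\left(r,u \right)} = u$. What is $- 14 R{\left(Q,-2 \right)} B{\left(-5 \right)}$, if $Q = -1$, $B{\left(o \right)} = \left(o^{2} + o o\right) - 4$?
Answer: $1288$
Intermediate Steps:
$B{\left(o \right)} = -4 + 2 o^{2}$ ($B{\left(o \right)} = \left(o^{2} + o^{2}\right) - 4 = 2 o^{2} - 4 = -4 + 2 o^{2}$)
$- 14 R{\left(Q,-2 \right)} B{\left(-5 \right)} = \left(-14\right) \left(-2\right) \left(-4 + 2 \left(-5\right)^{2}\right) = 28 \left(-4 + 2 \cdot 25\right) = 28 \left(-4 + 50\right) = 28 \cdot 46 = 1288$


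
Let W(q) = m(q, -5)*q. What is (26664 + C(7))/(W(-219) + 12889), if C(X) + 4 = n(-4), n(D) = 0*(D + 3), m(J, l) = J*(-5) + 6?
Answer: -2666/22823 ≈ -0.11681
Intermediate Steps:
m(J, l) = 6 - 5*J (m(J, l) = -5*J + 6 = 6 - 5*J)
W(q) = q*(6 - 5*q) (W(q) = (6 - 5*q)*q = q*(6 - 5*q))
n(D) = 0 (n(D) = 0*(3 + D) = 0)
C(X) = -4 (C(X) = -4 + 0 = -4)
(26664 + C(7))/(W(-219) + 12889) = (26664 - 4)/(-219*(6 - 5*(-219)) + 12889) = 26660/(-219*(6 + 1095) + 12889) = 26660/(-219*1101 + 12889) = 26660/(-241119 + 12889) = 26660/(-228230) = 26660*(-1/228230) = -2666/22823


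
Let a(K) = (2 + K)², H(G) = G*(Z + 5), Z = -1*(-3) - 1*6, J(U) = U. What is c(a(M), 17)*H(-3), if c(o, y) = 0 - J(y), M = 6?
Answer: 102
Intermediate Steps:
Z = -3 (Z = 3 - 6 = -3)
H(G) = 2*G (H(G) = G*(-3 + 5) = G*2 = 2*G)
c(o, y) = -y (c(o, y) = 0 - y = -y)
c(a(M), 17)*H(-3) = (-1*17)*(2*(-3)) = -17*(-6) = 102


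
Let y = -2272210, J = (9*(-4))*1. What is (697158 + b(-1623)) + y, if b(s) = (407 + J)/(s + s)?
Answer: -5112619163/3246 ≈ -1.5751e+6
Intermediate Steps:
J = -36 (J = -36*1 = -36)
b(s) = 371/(2*s) (b(s) = (407 - 36)/(s + s) = 371/((2*s)) = 371*(1/(2*s)) = 371/(2*s))
(697158 + b(-1623)) + y = (697158 + (371/2)/(-1623)) - 2272210 = (697158 + (371/2)*(-1/1623)) - 2272210 = (697158 - 371/3246) - 2272210 = 2262974497/3246 - 2272210 = -5112619163/3246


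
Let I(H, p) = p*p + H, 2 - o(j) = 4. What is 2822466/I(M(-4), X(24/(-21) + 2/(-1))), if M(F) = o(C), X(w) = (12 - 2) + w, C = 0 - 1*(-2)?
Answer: 69150417/1103 ≈ 62693.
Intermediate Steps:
C = 2 (C = 0 + 2 = 2)
o(j) = -2 (o(j) = 2 - 1*4 = 2 - 4 = -2)
X(w) = 10 + w
M(F) = -2
I(H, p) = H + p² (I(H, p) = p² + H = H + p²)
2822466/I(M(-4), X(24/(-21) + 2/(-1))) = 2822466/(-2 + (10 + (24/(-21) + 2/(-1)))²) = 2822466/(-2 + (10 + (24*(-1/21) + 2*(-1)))²) = 2822466/(-2 + (10 + (-8/7 - 2))²) = 2822466/(-2 + (10 - 22/7)²) = 2822466/(-2 + (48/7)²) = 2822466/(-2 + 2304/49) = 2822466/(2206/49) = 2822466*(49/2206) = 69150417/1103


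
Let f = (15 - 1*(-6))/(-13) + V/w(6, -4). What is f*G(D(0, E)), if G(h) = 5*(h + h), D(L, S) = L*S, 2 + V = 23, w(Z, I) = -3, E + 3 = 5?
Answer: 0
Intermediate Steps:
E = 2 (E = -3 + 5 = 2)
V = 21 (V = -2 + 23 = 21)
G(h) = 10*h (G(h) = 5*(2*h) = 10*h)
f = -112/13 (f = (15 - 1*(-6))/(-13) + 21/(-3) = (15 + 6)*(-1/13) + 21*(-⅓) = 21*(-1/13) - 7 = -21/13 - 7 = -112/13 ≈ -8.6154)
f*G(D(0, E)) = -1120*0*2/13 = -1120*0/13 = -112/13*0 = 0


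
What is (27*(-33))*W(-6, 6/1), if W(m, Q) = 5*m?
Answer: 26730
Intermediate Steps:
(27*(-33))*W(-6, 6/1) = (27*(-33))*(5*(-6)) = -891*(-30) = 26730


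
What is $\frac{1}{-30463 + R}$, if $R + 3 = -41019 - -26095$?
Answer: $- \frac{1}{45390} \approx -2.2031 \cdot 10^{-5}$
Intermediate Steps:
$R = -14927$ ($R = -3 - 14924 = -14927$)
$\frac{1}{-30463 + R} = \frac{1}{-30463 - 14927} = \frac{1}{-45390} = - \frac{1}{45390}$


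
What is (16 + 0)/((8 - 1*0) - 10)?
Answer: -8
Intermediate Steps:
(16 + 0)/((8 - 1*0) - 10) = 16/((8 + 0) - 10) = 16/(8 - 10) = 16/(-2) = -½*16 = -8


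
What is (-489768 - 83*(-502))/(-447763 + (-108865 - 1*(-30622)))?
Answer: 224051/263003 ≈ 0.85190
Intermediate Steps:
(-489768 - 83*(-502))/(-447763 + (-108865 - 1*(-30622))) = (-489768 + 41666)/(-447763 + (-108865 + 30622)) = -448102/(-447763 - 78243) = -448102/(-526006) = -448102*(-1/526006) = 224051/263003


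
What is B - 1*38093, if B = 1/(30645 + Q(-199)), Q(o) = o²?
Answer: -2675880877/70246 ≈ -38093.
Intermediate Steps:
B = 1/70246 (B = 1/(30645 + (-199)²) = 1/(30645 + 39601) = 1/70246 ≈ 1.4236e-5)
B - 1*38093 = 1/70246 - 1*38093 = 1/70246 - 38093 = -2675880877/70246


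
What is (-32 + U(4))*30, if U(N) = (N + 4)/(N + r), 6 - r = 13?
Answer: -1040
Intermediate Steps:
r = -7 (r = 6 - 1*13 = 6 - 13 = -7)
U(N) = (4 + N)/(-7 + N) (U(N) = (N + 4)/(N - 7) = (4 + N)/(-7 + N))
(-32 + U(4))*30 = (-32 + (4 + 4)/(-7 + 4))*30 = (-32 + 8/(-3))*30 = (-32 - ⅓*8)*30 = (-32 - 8/3)*30 = -104/3*30 = -1040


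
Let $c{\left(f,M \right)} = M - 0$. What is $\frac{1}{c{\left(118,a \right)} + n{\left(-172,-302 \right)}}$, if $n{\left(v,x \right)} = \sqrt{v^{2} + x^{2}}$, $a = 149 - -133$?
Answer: $- \frac{141}{20632} + \frac{\sqrt{30197}}{20632} \approx 0.0015884$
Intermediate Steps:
$a = 282$ ($a = 149 + 133 = 282$)
$c{\left(f,M \right)} = M$ ($c{\left(f,M \right)} = M + 0 = M$)
$\frac{1}{c{\left(118,a \right)} + n{\left(-172,-302 \right)}} = \frac{1}{282 + \sqrt{\left(-172\right)^{2} + \left(-302\right)^{2}}} = \frac{1}{282 + \sqrt{29584 + 91204}} = \frac{1}{282 + \sqrt{120788}} = \frac{1}{282 + 2 \sqrt{30197}}$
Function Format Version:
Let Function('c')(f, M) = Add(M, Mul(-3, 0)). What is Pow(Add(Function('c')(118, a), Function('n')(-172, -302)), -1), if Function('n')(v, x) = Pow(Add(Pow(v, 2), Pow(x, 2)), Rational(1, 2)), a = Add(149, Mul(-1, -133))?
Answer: Add(Rational(-141, 20632), Mul(Rational(1, 20632), Pow(30197, Rational(1, 2)))) ≈ 0.0015884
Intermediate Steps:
a = 282 (a = Add(149, 133) = 282)
Function('c')(f, M) = M (Function('c')(f, M) = Add(M, 0) = M)
Pow(Add(Function('c')(118, a), Function('n')(-172, -302)), -1) = Pow(Add(282, Pow(Add(Pow(-172, 2), Pow(-302, 2)), Rational(1, 2))), -1) = Pow(Add(282, Pow(Add(29584, 91204), Rational(1, 2))), -1) = Pow(Add(282, Pow(120788, Rational(1, 2))), -1) = Pow(Add(282, Mul(2, Pow(30197, Rational(1, 2)))), -1)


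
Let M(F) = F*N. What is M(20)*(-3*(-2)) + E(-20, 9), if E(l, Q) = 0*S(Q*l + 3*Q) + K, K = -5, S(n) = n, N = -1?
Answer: -125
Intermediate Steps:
M(F) = -F (M(F) = F*(-1) = -F)
E(l, Q) = -5 (E(l, Q) = 0*(Q*l + 3*Q) - 5 = 0*(3*Q + Q*l) - 5 = 0 - 5 = -5)
M(20)*(-3*(-2)) + E(-20, 9) = (-1*20)*(-3*(-2)) - 5 = -20*6 - 5 = -120 - 5 = -125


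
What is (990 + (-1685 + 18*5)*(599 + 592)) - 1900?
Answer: -1900555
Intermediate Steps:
(990 + (-1685 + 18*5)*(599 + 592)) - 1900 = (990 + (-1685 + 90)*1191) - 1900 = (990 - 1595*1191) - 1900 = (990 - 1899645) - 1900 = -1898655 - 1900 = -1900555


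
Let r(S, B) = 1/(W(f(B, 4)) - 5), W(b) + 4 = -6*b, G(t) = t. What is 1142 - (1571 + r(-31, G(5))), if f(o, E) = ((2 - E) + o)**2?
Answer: -27026/63 ≈ -428.98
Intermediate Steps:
f(o, E) = (2 + o - E)**2
W(b) = -4 - 6*b
r(S, B) = 1/(-9 - 6*(-2 + B)**2) (r(S, B) = 1/((-4 - 6*(2 + B - 1*4)**2) - 5) = 1/((-4 - 6*(2 + B - 4)**2) - 5) = 1/((-4 - 6*(-2 + B)**2) - 5) = 1/(-9 - 6*(-2 + B)**2))
1142 - (1571 + r(-31, G(5))) = 1142 - (1571 - 1/(9 + 6*(-2 + 5)**2)) = 1142 - (1571 - 1/(9 + 6*3**2)) = 1142 - (1571 - 1/(9 + 6*9)) = 1142 - (1571 - 1/(9 + 54)) = 1142 - (1571 - 1/63) = 1142 - 1*98972/63 = 1142 - 98972/63 = -27026/63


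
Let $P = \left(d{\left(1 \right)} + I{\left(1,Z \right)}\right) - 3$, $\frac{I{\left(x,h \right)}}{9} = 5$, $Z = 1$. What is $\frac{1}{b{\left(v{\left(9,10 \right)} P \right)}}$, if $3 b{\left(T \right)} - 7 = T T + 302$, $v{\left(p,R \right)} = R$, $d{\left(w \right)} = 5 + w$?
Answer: $\frac{1}{76903} \approx 1.3003 \cdot 10^{-5}$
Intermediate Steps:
$I{\left(x,h \right)} = 45$ ($I{\left(x,h \right)} = 9 \cdot 5 = 45$)
$P = 48$ ($P = \left(\left(5 + 1\right) + 45\right) - 3 = \left(6 + 45\right) - 3 = 51 - 3 = 48$)
$b{\left(T \right)} = 103 + \frac{T^{2}}{3}$ ($b{\left(T \right)} = \frac{7}{3} + \frac{T T + 302}{3} = \frac{7}{3} + \frac{T^{2} + 302}{3} = \frac{7}{3} + \frac{302 + T^{2}}{3} = \frac{7}{3} + \left(\frac{302}{3} + \frac{T^{2}}{3}\right) = 103 + \frac{T^{2}}{3}$)
$\frac{1}{b{\left(v{\left(9,10 \right)} P \right)}} = \frac{1}{103 + \frac{\left(10 \cdot 48\right)^{2}}{3}} = \frac{1}{103 + \frac{480^{2}}{3}} = \frac{1}{103 + \frac{1}{3} \cdot 230400} = \frac{1}{103 + 76800} = \frac{1}{76903}$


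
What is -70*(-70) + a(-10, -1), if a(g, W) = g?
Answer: 4890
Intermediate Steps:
-70*(-70) + a(-10, -1) = -70*(-70) - 10 = 4900 - 10 = 4890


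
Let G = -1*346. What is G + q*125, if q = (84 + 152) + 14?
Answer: 30904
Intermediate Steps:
q = 250 (q = 236 + 14 = 250)
G = -346
G + q*125 = -346 + 250*125 = -346 + 31250 = 30904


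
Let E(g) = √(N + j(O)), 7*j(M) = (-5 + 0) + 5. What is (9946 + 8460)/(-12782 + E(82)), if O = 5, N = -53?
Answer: -235265492/163379577 - 18406*I*√53/163379577 ≈ -1.44 - 0.00082016*I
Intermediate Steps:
j(M) = 0 (j(M) = ((-5 + 0) + 5)/7 = (-5 + 5)/7 = (⅐)*0 = 0)
E(g) = I*√53 (E(g) = √(-53 + 0) = √(-53) = I*√53)
(9946 + 8460)/(-12782 + E(82)) = (9946 + 8460)/(-12782 + I*√53) = 18406/(-12782 + I*√53)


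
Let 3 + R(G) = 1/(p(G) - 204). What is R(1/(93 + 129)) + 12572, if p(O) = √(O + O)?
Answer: 58060901731/4619375 - √111/4619375 ≈ 12569.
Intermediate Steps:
p(O) = √2*√O (p(O) = √(2*O) = √2*√O)
R(G) = -3 + 1/(-204 + √2*√G) (R(G) = -3 + 1/(√2*√G - 204) = -3 + 1/(-204 + √2*√G))
R(1/(93 + 129)) + 12572 = (613 - 3*√2*√(1/(93 + 129)))/(-204 + √2*√(1/(93 + 129))) + 12572 = (613 - 3*√2*√(1/222))/(-204 + √2*√(1/222)) + 12572 = (613 - 3*√2*√222/222)/(-204 + √2*(√222/222)) + 12572 = (613 - √111/37)/(-204 + √111/111) + 12572 = 12572 + (613 - √111/37)/(-204 + √111/111)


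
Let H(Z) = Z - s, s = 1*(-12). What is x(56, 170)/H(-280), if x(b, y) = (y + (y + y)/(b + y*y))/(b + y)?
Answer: -1230715/438451752 ≈ -0.0028070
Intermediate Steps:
s = -12
H(Z) = 12 + Z (H(Z) = Z - 1*(-12) = Z + 12 = 12 + Z)
x(b, y) = (y + 2*y/(b + y²))/(b + y) (x(b, y) = (y + (2*y)/(b + y²))/(b + y) = (y + 2*y/(b + y²))/(b + y))
x(56, 170)/H(-280) = (170*(2 + 56 + 170²)/(56² + 170³ + 56*170 + 56*170²))/(12 - 280) = (170*(2 + 56 + 28900)/(3136 + 4913000 + 9520 + 56*28900))/(-268) = (170*28958/(3136 + 4913000 + 9520 + 1618400))*(-1/268) = (170*28958/6544056)*(-1/268) = (170*(1/6544056)*28958)*(-1/268) = (1230715/1636014)*(-1/268) = -1230715/438451752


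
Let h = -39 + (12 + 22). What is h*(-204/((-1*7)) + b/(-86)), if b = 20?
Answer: -43510/301 ≈ -144.55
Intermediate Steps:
h = -5 (h = -39 + 34 = -5)
h*(-204/((-1*7)) + b/(-86)) = -5*(-204/((-1*7)) + 20/(-86)) = -5*(-204/(-7) + 20*(-1/86)) = -5*(-204*(-⅐) - 10/43) = -5*(204/7 - 10/43) = -5*8702/301 = -43510/301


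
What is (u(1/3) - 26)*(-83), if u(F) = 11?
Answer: 1245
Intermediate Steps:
(u(1/3) - 26)*(-83) = (11 - 26)*(-83) = -15*(-83) = 1245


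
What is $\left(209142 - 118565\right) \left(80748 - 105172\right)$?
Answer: $-2212252648$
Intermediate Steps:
$\left(209142 - 118565\right) \left(80748 - 105172\right) = 90577 \left(-24424\right) = -2212252648$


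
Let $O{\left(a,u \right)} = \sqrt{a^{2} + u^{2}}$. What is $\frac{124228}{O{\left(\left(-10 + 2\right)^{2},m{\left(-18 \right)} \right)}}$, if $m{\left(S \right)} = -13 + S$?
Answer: $\frac{9556 \sqrt{5057}}{389} \approx 1746.9$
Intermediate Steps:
$\frac{124228}{O{\left(\left(-10 + 2\right)^{2},m{\left(-18 \right)} \right)}} = \frac{124228}{\sqrt{\left(\left(-10 + 2\right)^{2}\right)^{2} + \left(-13 - 18\right)^{2}}} = \frac{124228}{\sqrt{\left(\left(-8\right)^{2}\right)^{2} + \left(-31\right)^{2}}} = \frac{124228}{\sqrt{64^{2} + 961}} = \frac{124228}{\sqrt{4096 + 961}} = \frac{124228}{\sqrt{5057}} = 124228 \frac{\sqrt{5057}}{5057} = \frac{9556 \sqrt{5057}}{389}$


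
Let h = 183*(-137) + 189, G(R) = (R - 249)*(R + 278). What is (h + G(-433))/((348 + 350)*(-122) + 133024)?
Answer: 20207/11967 ≈ 1.6886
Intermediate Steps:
G(R) = (-249 + R)*(278 + R)
h = -24882 (h = -25071 + 189 = -24882)
(h + G(-433))/((348 + 350)*(-122) + 133024) = (-24882 + (-69222 + (-433)**2 + 29*(-433)))/((348 + 350)*(-122) + 133024) = (-24882 + (-69222 + 187489 - 12557))/(698*(-122) + 133024) = (-24882 + 105710)/(-85156 + 133024) = 80828/47868 = 80828*(1/47868) = 20207/11967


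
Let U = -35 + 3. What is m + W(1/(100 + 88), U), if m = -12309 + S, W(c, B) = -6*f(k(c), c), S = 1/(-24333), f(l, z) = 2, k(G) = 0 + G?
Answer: -299806894/24333 ≈ -12321.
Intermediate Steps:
U = -32
k(G) = G
S = -1/24333 ≈ -4.1096e-5
W(c, B) = -12 (W(c, B) = -6*2 = -12)
m = -299514898/24333 (m = -12309 - 1/24333 = -299514898/24333 ≈ -12309.)
m + W(1/(100 + 88), U) = -299514898/24333 - 12 = -299806894/24333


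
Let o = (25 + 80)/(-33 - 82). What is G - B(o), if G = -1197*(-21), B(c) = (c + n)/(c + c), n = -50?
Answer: 1054583/42 ≈ 25109.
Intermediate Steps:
o = -21/23 (o = 105/(-115) = 105*(-1/115) = -21/23 ≈ -0.91304)
B(c) = (-50 + c)/(2*c) (B(c) = (c - 50)/(c + c) = (-50 + c)/((2*c)) = (-50 + c)*(1/(2*c)) = (-50 + c)/(2*c))
G = 25137
G - B(o) = 25137 - (-50 - 21/23)/(2*(-21/23)) = 25137 - (-23)*(-1171)/(2*21*23) = 25137 - 1*1171/42 = 25137 - 1171/42 = 1054583/42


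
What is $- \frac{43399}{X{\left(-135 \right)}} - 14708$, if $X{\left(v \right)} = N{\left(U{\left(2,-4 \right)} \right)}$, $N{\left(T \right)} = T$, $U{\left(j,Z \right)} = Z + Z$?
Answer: $- \frac{74265}{8} \approx -9283.1$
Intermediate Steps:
$U{\left(j,Z \right)} = 2 Z$
$X{\left(v \right)} = -8$ ($X{\left(v \right)} = 2 \left(-4\right) = -8$)
$- \frac{43399}{X{\left(-135 \right)}} - 14708 = - \frac{43399}{-8} - 14708 = \left(-43399\right) \left(- \frac{1}{8}\right) - 14708 = \frac{43399}{8} - 14708 = - \frac{74265}{8}$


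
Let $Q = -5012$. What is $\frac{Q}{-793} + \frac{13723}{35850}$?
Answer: $\frac{190562539}{28429050} \approx 6.7031$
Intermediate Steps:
$\frac{Q}{-793} + \frac{13723}{35850} = - \frac{5012}{-793} + \frac{13723}{35850} = \left(-5012\right) \left(- \frac{1}{793}\right) + 13723 \cdot \frac{1}{35850} = \frac{5012}{793} + \frac{13723}{35850} = \frac{190562539}{28429050}$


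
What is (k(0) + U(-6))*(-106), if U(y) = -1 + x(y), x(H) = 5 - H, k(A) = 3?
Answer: -1378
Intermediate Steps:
U(y) = 4 - y (U(y) = -1 + (5 - y) = 4 - y)
(k(0) + U(-6))*(-106) = (3 + (4 - 1*(-6)))*(-106) = (3 + (4 + 6))*(-106) = (3 + 10)*(-106) = 13*(-106) = -1378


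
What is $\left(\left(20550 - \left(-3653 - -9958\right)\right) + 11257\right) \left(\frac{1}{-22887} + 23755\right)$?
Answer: $\frac{13864944803368}{22887} \approx 6.058 \cdot 10^{8}$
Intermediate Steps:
$\left(\left(20550 - \left(-3653 - -9958\right)\right) + 11257\right) \left(\frac{1}{-22887} + 23755\right) = \left(\left(20550 - \left(-3653 + 9958\right)\right) + 11257\right) \left(- \frac{1}{22887} + 23755\right) = \left(\left(20550 - 6305\right) + 11257\right) \frac{543680684}{22887} = \left(14245 + 11257\right) \frac{543680684}{22887} = 25502 \cdot \frac{543680684}{22887} = \frac{13864944803368}{22887}$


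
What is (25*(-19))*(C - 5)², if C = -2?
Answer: -23275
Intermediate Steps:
(25*(-19))*(C - 5)² = (25*(-19))*(-2 - 5)² = -475*(-7)² = -475*49 = -23275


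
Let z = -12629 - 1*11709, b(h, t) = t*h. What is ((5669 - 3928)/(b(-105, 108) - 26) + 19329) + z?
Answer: -56934035/11366 ≈ -5009.2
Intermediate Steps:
b(h, t) = h*t
z = -24338 (z = -12629 - 11709 = -24338)
((5669 - 3928)/(b(-105, 108) - 26) + 19329) + z = ((5669 - 3928)/(-105*108 - 26) + 19329) - 24338 = (1741/(-11340 - 26) + 19329) - 24338 = (1741/(-11366) + 19329) - 24338 = (1741*(-1/11366) + 19329) - 24338 = (-1741/11366 + 19329) - 24338 = 219691673/11366 - 24338 = -56934035/11366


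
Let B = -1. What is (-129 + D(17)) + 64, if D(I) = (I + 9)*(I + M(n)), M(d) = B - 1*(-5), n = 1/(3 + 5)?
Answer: 481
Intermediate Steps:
n = ⅛ (n = 1/8 = ⅛ ≈ 0.12500)
M(d) = 4 (M(d) = -1 - 1*(-5) = -1 + 5 = 4)
D(I) = (4 + I)*(9 + I) (D(I) = (I + 9)*(I + 4) = (9 + I)*(4 + I) = (4 + I)*(9 + I))
(-129 + D(17)) + 64 = (-129 + (36 + 17² + 13*17)) + 64 = (-129 + (36 + 289 + 221)) + 64 = (-129 + 546) + 64 = 417 + 64 = 481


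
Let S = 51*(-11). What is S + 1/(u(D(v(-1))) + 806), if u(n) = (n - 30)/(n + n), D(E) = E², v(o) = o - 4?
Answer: -4521089/8059 ≈ -561.00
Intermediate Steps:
v(o) = -4 + o
u(n) = (-30 + n)/(2*n) (u(n) = (-30 + n)/((2*n)) = (-30 + n)*(1/(2*n)) = (-30 + n)/(2*n))
S = -561
S + 1/(u(D(v(-1))) + 806) = -561 + 1/((-30 + (-4 - 1)²)/(2*((-4 - 1)²)) + 806) = -561 + 1/((-30 + (-5)²)/(2*((-5)²)) + 806) = -561 + 1/((½)*(-30 + 25)/25 + 806) = -561 + 1/((½)*(1/25)*(-5) + 806) = -561 + 1/(-⅒ + 806) = -561 + 1/(8059/10) = -561 + 10/8059 = -4521089/8059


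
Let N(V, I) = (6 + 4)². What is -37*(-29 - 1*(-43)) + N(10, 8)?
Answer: -418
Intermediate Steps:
N(V, I) = 100 (N(V, I) = 10² = 100)
-37*(-29 - 1*(-43)) + N(10, 8) = -37*(-29 - 1*(-43)) + 100 = -37*(-29 + 43) + 100 = -37*14 + 100 = -518 + 100 = -418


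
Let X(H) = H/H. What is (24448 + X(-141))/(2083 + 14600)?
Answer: 24449/16683 ≈ 1.4655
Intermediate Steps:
X(H) = 1
(24448 + X(-141))/(2083 + 14600) = (24448 + 1)/(2083 + 14600) = 24449/16683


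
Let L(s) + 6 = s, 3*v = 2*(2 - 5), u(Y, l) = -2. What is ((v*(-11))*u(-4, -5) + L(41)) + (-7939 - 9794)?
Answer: -17742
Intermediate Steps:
v = -2 (v = (2*(2 - 5))/3 = (2*(-3))/3 = (1/3)*(-6) = -2)
L(s) = -6 + s
((v*(-11))*u(-4, -5) + L(41)) + (-7939 - 9794) = (-2*(-11)*(-2) + (-6 + 41)) + (-7939 - 9794) = (22*(-2) + 35) - 17733 = (-44 + 35) - 17733 = -9 - 17733 = -17742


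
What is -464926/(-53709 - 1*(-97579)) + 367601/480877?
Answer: -103722782116/10548036995 ≈ -9.8334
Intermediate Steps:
-464926/(-53709 - 1*(-97579)) + 367601/480877 = -464926/(-53709 + 97579) + 367601*(1/480877) = -464926/43870 + 367601/480877 = -464926*1/43870 + 367601/480877 = -232463/21935 + 367601/480877 = -103722782116/10548036995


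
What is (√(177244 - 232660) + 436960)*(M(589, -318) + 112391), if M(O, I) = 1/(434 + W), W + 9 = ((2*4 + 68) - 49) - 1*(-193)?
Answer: 6335237992832/129 + 144984392*I*√13854/645 ≈ 4.911e+10 + 2.6458e+7*I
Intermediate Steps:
W = 211 (W = -9 + (((2*4 + 68) - 49) - 1*(-193)) = -9 + (((8 + 68) - 49) + 193) = -9 + ((76 - 49) + 193) = -9 + (27 + 193) = -9 + 220 = 211)
M(O, I) = 1/645 (M(O, I) = 1/(434 + 211) = 1/645)
(√(177244 - 232660) + 436960)*(M(589, -318) + 112391) = (√(177244 - 232660) + 436960)*(1/645 + 112391) = (√(-55416) + 436960)*(72492196/645) = (2*I*√13854 + 436960)*(72492196/645) = (436960 + 2*I*√13854)*(72492196/645) = 6335237992832/129 + 144984392*I*√13854/645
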